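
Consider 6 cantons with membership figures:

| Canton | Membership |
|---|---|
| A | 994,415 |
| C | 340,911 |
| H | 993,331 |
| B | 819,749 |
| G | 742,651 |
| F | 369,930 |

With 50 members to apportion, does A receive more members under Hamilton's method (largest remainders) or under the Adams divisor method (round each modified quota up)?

Hamilton

Hamilton: A 12, C 4, H 12, B 9, G 9, F 4.
Adams: A 11, C 4, H 11, B 10, G 9, F 5.
A gets 12 under Hamilton and 11 under Adams.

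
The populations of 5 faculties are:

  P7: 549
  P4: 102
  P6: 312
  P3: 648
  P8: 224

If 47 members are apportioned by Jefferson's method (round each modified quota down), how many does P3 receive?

17

Standard divisor 1835/47 ≈ 39.043; standard quotas: P7 14.062, P4 2.613, P6 7.991, P3 16.597, P8 5.737.
Rounding down gives 14, 2, 7, 16, 5 = 44 seats, so the divisor must be adjusted.
With modified divisor 37: modified quotas P7 14.838, P4 2.757, P6 8.432, P3 17.514, P8 6.054.
Rounding down: P7 14, P4 2, P6 8, P3 17, P8 6 (total 47).
P3 receives 17.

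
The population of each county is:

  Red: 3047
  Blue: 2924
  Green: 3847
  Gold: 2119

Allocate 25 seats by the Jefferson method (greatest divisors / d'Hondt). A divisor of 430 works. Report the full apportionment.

With modified divisor 430: modified quotas Red 7.086, Blue 6.800, Green 8.947, Gold 4.928.
Rounding down: Red 7, Blue 6, Green 8, Gold 4 (total 25).

Red: 7, Blue: 6, Green: 8, Gold: 4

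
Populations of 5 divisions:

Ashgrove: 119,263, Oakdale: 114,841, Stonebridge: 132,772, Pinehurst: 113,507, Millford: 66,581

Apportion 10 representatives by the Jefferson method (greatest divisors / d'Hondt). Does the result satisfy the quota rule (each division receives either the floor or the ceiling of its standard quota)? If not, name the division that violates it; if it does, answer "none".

none

Standard quotas: Ashgrove 2.180, Oakdale 2.100, Stonebridge 2.427, Pinehurst 2.075, Millford 1.217.
Jefferson allocation: Ashgrove 2, Oakdale 2, Stonebridge 3, Pinehurst 2, Millford 1.
Every allocation lies between the lower and upper quota.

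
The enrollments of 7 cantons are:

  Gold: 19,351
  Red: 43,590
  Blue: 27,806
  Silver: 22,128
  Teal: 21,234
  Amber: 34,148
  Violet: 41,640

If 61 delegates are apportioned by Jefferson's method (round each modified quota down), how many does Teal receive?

Standard divisor 209897/61 ≈ 3440.934; standard quotas: Gold 5.624, Red 12.668, Blue 8.081, Silver 6.431, Teal 6.171, Amber 9.924, Violet 12.101.
Rounding down gives 5, 12, 8, 6, 6, 9, 12 = 58 seats, so the divisor must be adjusted.
With modified divisor 3210: modified quotas Gold 6.028, Red 13.579, Blue 8.662, Silver 6.893, Teal 6.615, Amber 10.638, Violet 12.972.
Rounding down: Gold 6, Red 13, Blue 8, Silver 6, Teal 6, Amber 10, Violet 12 (total 61).
Teal receives 6.

6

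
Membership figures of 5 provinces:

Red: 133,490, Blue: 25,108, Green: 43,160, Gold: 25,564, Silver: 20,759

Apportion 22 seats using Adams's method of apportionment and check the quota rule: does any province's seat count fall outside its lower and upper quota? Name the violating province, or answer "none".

none

Standard quotas: Red 11.838, Blue 2.227, Green 3.827, Gold 2.267, Silver 1.841.
Adams allocation: Red 11, Blue 2, Green 4, Gold 3, Silver 2.
Every allocation lies between the lower and upper quota.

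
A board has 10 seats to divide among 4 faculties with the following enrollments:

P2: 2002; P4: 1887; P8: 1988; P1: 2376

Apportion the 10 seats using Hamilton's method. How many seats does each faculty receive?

P2=3, P4=2, P8=2, P1=3

Standard divisor: 8253 ÷ 10 ≈ 825.3.
Standard quotas: P2 2.426, P4 2.286, P8 2.409, P1 2.879.
Lower quotas: P2 2, P4 2, P8 2, P1 2 (sum 8, leaving 2 seats).
Remainders in descending order: P1 0.879, P2 0.426, P8 0.409, P4 0.286.
The surplus seats go to P1, P2.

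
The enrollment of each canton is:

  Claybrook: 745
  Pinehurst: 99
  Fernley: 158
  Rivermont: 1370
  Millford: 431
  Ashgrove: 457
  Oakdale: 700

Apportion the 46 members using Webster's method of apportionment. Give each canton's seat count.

Standard divisor 3960/46 ≈ 86.087; standard quotas: Claybrook 8.654, Pinehurst 1.150, Fernley 1.835, Rivermont 15.914, Millford 5.007, Ashgrove 5.309, Oakdale 8.131.
Rounding to the nearest integer gives Claybrook 9, Pinehurst 1, Fernley 2, Rivermont 16, Millford 5, Ashgrove 5, Oakdale 8 — total 46, matching the house size, so no adjustment is needed.

Claybrook 9, Pinehurst 1, Fernley 2, Rivermont 16, Millford 5, Ashgrove 5, Oakdale 8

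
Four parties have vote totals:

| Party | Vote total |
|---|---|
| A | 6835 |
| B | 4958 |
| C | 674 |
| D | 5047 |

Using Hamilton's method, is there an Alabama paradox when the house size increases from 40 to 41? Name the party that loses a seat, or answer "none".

At 40 seats: A 16, B 11, C 2, D 11.
At 41 seats: A 16, B 12, C 1, D 12.
C drops from 2 to 1.

C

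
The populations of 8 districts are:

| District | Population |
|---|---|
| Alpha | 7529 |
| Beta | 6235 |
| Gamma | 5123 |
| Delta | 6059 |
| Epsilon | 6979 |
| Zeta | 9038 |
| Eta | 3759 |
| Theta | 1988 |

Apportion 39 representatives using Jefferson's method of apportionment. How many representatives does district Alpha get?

7

Standard divisor 46710/39 ≈ 1197.692; standard quotas: Alpha 6.286, Beta 5.206, Gamma 4.277, Delta 5.059, Epsilon 5.827, Zeta 7.546, Eta 3.139, Theta 1.660.
Rounding down gives 6, 5, 4, 5, 5, 7, 3, 1 = 36 seats, so the divisor must be adjusted.
With modified divisor 1060: modified quotas Alpha 7.103, Beta 5.882, Gamma 4.833, Delta 5.716, Epsilon 6.584, Zeta 8.526, Eta 3.546, Theta 1.875.
Rounding down: Alpha 7, Beta 5, Gamma 4, Delta 5, Epsilon 6, Zeta 8, Eta 3, Theta 1 (total 39).
Alpha receives 7.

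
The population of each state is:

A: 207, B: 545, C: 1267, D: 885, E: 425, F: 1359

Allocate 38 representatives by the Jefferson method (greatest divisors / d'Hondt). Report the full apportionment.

A: 1, B: 4, C: 11, D: 7, E: 3, F: 12

Standard divisor 4688/38 ≈ 123.368; standard quotas: A 1.678, B 4.418, C 10.270, D 7.174, E 3.445, F 11.016.
Rounding down gives 1, 4, 10, 7, 3, 11 = 36 seats, so the divisor must be adjusted.
With modified divisor 112: modified quotas A 1.848, B 4.866, C 11.312, D 7.902, E 3.795, F 12.134.
Rounding down: A 1, B 4, C 11, D 7, E 3, F 12 (total 38).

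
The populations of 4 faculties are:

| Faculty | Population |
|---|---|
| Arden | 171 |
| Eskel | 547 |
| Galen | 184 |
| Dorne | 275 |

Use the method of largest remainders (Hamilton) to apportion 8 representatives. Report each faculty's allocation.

Arden 1, Eskel 4, Galen 1, Dorne 2

Total 1177; standard divisor 1177/8 ≈ 147.125.
Standard quotas: Arden 1.162, Eskel 3.718, Galen 1.251, Dorne 1.869.
Lower quotas: Arden 1, Eskel 3, Galen 1, Dorne 1 (sum 6, leaving 2 seats).
Remainders in descending order: Dorne 0.869, Eskel 0.718, Galen 0.251, Arden 0.162.
The surplus seats go to Dorne, Eskel.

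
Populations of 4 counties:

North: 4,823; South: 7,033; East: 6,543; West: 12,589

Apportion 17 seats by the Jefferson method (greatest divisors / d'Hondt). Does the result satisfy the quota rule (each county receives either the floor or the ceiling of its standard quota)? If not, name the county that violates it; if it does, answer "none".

none

Standard quotas: North 2.646, South 3.858, East 3.589, West 6.906.
Jefferson allocation: North 2, South 4, East 4, West 7.
Every allocation lies between the lower and upper quota.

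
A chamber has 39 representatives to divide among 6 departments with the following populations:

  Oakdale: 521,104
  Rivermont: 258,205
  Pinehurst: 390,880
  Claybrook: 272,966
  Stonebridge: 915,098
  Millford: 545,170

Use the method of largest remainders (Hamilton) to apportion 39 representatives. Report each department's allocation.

Oakdale 7; Rivermont 4; Pinehurst 5; Claybrook 4; Stonebridge 12; Millford 7

Standard divisor: 2903423 ÷ 39 ≈ 74446.744.
Standard quotas: Oakdale 6.9997, Rivermont 3.4683, Pinehurst 5.2505, Claybrook 3.6666, Stonebridge 12.2920, Millford 7.3230.
Lower quotas: Oakdale 6, Rivermont 3, Pinehurst 5, Claybrook 3, Stonebridge 12, Millford 7 (sum 36, leaving 3 seats).
Remainders in descending order: Oakdale 0.9997, Claybrook 0.6666, Rivermont 0.4683, Millford 0.3230, Stonebridge 0.2920, Pinehurst 0.2505.
Largest remainders: Oakdale, Claybrook, Rivermont receive the extra seats.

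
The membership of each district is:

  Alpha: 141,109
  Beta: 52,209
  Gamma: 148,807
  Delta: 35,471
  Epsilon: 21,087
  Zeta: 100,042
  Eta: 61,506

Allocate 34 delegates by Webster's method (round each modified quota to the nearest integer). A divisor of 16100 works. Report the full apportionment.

Alpha: 9, Beta: 3, Gamma: 9, Delta: 2, Epsilon: 1, Zeta: 6, Eta: 4

With modified divisor 16100: modified quotas Alpha 8.765, Beta 3.243, Gamma 9.243, Delta 2.203, Epsilon 1.310, Zeta 6.214, Eta 3.820.
Rounding to the nearest integer: Alpha 9, Beta 3, Gamma 9, Delta 2, Epsilon 1, Zeta 6, Eta 4 (total 34).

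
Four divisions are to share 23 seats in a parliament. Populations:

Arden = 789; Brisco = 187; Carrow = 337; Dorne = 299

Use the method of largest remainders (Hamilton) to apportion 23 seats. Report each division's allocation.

Arden 11, Brisco 3, Carrow 5, Dorne 4

Total 1612; standard divisor 1612/23 ≈ 70.087.
Standard quotas: Arden 11.257, Brisco 2.668, Carrow 4.808, Dorne 4.266.
Lower quotas: Arden 11, Brisco 2, Carrow 4, Dorne 4 (sum 21, leaving 2 seats).
Remainders in descending order: Carrow 0.808, Brisco 0.668, Dorne 0.266, Arden 0.257.
The surplus seats go to Carrow, Brisco.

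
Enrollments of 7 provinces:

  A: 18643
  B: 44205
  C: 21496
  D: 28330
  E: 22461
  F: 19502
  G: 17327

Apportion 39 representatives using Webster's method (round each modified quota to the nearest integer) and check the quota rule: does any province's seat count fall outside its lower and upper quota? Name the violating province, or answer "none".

Standard quotas: A 4.228, B 10.025, C 4.875, D 6.425, E 5.094, F 4.423, G 3.930.
Webster allocation: A 4, B 10, C 5, D 7, E 5, F 4, G 4.
Every allocation lies between the lower and upper quota.

none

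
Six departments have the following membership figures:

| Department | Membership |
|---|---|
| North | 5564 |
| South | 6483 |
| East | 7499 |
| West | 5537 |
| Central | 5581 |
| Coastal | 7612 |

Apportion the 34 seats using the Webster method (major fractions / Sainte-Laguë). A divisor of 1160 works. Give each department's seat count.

With modified divisor 1160: modified quotas North 4.797, South 5.589, East 6.465, West 4.773, Central 4.811, Coastal 6.562.
Rounding to the nearest integer: North 5, South 6, East 6, West 5, Central 5, Coastal 7 (total 34).

North: 5, South: 6, East: 6, West: 5, Central: 5, Coastal: 7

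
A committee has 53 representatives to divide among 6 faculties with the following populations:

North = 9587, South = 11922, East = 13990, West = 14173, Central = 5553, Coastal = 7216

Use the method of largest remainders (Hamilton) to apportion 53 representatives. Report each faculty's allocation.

North 8, South 10, East 12, West 12, Central 5, Coastal 6

Standard divisor: 62441 ÷ 53 ≈ 1178.132.
Standard quotas: North 8.1375, South 10.1194, East 11.8747, West 12.0301, Central 4.7134, Coastal 6.1249.
Lower quotas: North 8, South 10, East 11, West 12, Central 4, Coastal 6 (sum 51, leaving 2 seats).
Remainders in descending order: East 0.8747, Central 0.7134, North 0.1375, Coastal 0.1249, South 0.1194, West 0.0301.
Largest remainders: East, Central receive the extra seats.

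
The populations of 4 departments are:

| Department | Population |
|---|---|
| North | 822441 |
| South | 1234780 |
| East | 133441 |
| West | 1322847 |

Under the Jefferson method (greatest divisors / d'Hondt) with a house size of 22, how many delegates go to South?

8

Standard divisor 3513509/22 ≈ 159704.955; standard quotas: North 5.150, South 7.732, East 0.836, West 8.283.
Rounding down gives 5, 7, 0, 8 = 20 seats, so the divisor must be adjusted.
With modified divisor 142100: modified quotas North 5.788, South 8.690, East 0.939, West 9.309.
Rounding down: North 5, South 8, East 0, West 9 (total 22).
South receives 8.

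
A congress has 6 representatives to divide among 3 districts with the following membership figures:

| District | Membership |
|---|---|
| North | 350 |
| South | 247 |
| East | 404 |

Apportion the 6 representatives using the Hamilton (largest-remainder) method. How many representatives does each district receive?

Total 1001; standard divisor 1001/6 ≈ 166.833.
Standard quotas: North 2.098, South 1.481, East 2.422.
Lower quotas: North 2, South 1, East 2 (sum 5, leaving 1 seat).
Remainders in descending order: South 0.481, East 0.422, North 0.098.
The surplus seat goes to South.

North 2, South 2, East 2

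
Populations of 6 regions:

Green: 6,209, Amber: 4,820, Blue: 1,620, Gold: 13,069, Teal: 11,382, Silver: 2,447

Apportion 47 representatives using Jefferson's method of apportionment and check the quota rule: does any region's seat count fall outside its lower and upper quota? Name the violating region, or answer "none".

none

Standard quotas: Green 7.379, Amber 5.728, Blue 1.925, Gold 15.532, Teal 13.527, Silver 2.908.
Jefferson allocation: Green 7, Amber 5, Blue 2, Gold 16, Teal 14, Silver 3.
Every allocation lies between the lower and upper quota.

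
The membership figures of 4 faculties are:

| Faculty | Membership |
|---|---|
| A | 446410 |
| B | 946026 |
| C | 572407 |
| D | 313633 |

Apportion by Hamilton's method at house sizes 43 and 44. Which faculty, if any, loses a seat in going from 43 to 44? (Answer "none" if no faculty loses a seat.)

At 43 seats: A 8, B 18, C 11, D 6.
At 44 seats: A 9, B 18, C 11, D 6.
No faculty's allocation decreased.

none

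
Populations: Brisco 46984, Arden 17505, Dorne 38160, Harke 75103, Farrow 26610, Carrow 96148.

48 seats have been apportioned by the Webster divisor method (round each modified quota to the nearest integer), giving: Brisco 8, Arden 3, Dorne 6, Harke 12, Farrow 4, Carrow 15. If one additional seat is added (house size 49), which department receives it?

Carrow

Priority for the next seat is population ÷ (current seats + 0.5).
Priorities: Brisco 5527.529, Arden 5001.429, Dorne 5870.769, Harke 6008.240, Farrow 5913.333, Carrow 6203.097.
Highest priority: Carrow.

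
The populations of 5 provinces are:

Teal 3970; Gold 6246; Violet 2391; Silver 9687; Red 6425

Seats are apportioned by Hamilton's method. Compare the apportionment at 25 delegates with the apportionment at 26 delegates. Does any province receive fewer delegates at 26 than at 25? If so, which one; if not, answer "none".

Teal

At 25 seats: Teal 4, Gold 5, Violet 2, Silver 8, Red 6.
At 26 seats: Teal 3, Gold 6, Violet 2, Silver 9, Red 6.
Teal drops from 4 to 3.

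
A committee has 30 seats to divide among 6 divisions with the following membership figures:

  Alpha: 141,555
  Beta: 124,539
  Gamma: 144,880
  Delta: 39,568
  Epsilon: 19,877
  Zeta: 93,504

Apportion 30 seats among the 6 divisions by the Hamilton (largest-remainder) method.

Alpha: 7, Beta: 7, Gamma: 8, Delta: 2, Epsilon: 1, Zeta: 5

Standard divisor: 563923 ÷ 30 ≈ 18797.433.
Standard quotas: Alpha 7.5305, Beta 6.6253, Gamma 7.7074, Delta 2.1050, Epsilon 1.0574, Zeta 4.9743.
Lower quotas: Alpha 7, Beta 6, Gamma 7, Delta 2, Epsilon 1, Zeta 4 (sum 27, leaving 3 seats).
Remainders in descending order: Zeta 0.9743, Gamma 0.7074, Beta 0.6253, Alpha 0.5305, Delta 0.1050, Epsilon 0.0574.
Largest remainders: Zeta, Gamma, Beta receive the extra seats.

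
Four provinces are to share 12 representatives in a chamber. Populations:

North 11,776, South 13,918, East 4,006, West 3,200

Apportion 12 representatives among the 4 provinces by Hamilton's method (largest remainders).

Standard divisor: 32900 ÷ 12 ≈ 2741.667.
Standard quotas: North 4.2952, South 5.0765, East 1.4612, West 1.1672.
Lower quotas: North 4, South 5, East 1, West 1 (sum 11, leaving 1 seat).
Remainders in descending order: East 0.4612, North 0.2952, West 0.1672, South 0.0765.
Largest remainder: East receives the extra seat.

North 4; South 5; East 2; West 1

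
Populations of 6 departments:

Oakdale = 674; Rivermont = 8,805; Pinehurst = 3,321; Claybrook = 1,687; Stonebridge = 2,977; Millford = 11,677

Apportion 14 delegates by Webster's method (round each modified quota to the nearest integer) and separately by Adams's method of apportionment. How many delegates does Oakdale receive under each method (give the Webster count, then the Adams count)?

0 and 1

Webster: Oakdale 0, Rivermont 4, Pinehurst 2, Claybrook 1, Stonebridge 1, Millford 6.
Adams: Oakdale 1, Rivermont 4, Pinehurst 2, Claybrook 1, Stonebridge 2, Millford 4.
Oakdale gets 0 under Webster and 1 under Adams.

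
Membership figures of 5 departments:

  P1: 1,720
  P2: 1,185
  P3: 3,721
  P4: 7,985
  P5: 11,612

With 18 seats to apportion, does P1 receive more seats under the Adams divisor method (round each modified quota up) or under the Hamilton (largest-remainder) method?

Adams: P1 2, P2 1, P3 3, P4 5, P5 7.
Hamilton: P1 1, P2 1, P3 3, P4 5, P5 8.
P1 gets 2 under Adams and 1 under Hamilton.

Adams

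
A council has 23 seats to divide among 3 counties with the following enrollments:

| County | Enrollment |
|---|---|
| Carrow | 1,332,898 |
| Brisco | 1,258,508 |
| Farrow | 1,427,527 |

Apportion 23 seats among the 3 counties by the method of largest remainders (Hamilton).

Carrow=8, Brisco=7, Farrow=8

Total 4018933; standard divisor 4018933/23 ≈ 174736.217.
Standard quotas: Carrow 7.6281, Brisco 7.2023, Farrow 8.1696.
Lower quotas: Carrow 7, Brisco 7, Farrow 8 (sum 22, leaving 1 seat).
Remainders in descending order: Carrow 0.6281, Brisco 0.2023, Farrow 0.1696.
The surplus seat goes to Carrow.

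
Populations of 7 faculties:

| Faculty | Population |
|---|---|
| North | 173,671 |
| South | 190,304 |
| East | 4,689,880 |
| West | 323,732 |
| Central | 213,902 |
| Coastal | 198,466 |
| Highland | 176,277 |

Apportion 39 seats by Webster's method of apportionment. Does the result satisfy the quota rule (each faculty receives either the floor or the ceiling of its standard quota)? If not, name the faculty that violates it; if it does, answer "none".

East

Standard quotas: North 1.135, South 1.244, East 30.657, West 2.116, Central 1.398, Coastal 1.297, Highland 1.152.
Webster allocation: North 1, South 1, East 32, West 2, Central 1, Coastal 1, Highland 1.
East has quota 30.657 (lower 30, upper 31) but receives 32 — outside the quota interval.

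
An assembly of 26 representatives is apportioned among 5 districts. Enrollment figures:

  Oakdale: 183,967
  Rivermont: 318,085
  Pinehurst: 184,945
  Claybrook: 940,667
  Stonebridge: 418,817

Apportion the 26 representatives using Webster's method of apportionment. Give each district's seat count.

Oakdale=2; Rivermont=4; Pinehurst=2; Claybrook=12; Stonebridge=6

Standard divisor 2046481/26 ≈ 78710.808; standard quotas: Oakdale 2.337, Rivermont 4.041, Pinehurst 2.350, Claybrook 11.951, Stonebridge 5.321.
Rounding to the nearest integer gives 2, 4, 2, 12, 5 = 25 seats, so the divisor must be adjusted.
With modified divisor 75700: modified quotas Oakdale 2.430, Rivermont 4.202, Pinehurst 2.443, Claybrook 12.426, Stonebridge 5.533.
Rounding to the nearest integer: Oakdale 2, Rivermont 4, Pinehurst 2, Claybrook 12, Stonebridge 6 (total 26).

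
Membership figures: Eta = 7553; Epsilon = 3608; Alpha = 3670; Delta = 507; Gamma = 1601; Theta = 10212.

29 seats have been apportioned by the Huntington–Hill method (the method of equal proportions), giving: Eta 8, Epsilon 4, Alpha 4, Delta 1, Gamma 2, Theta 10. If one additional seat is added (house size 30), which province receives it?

Theta

Priority for the next seat is population ÷ (√(s·(s+1))).
Priorities: Eta 890.130, Epsilon 806.773, Alpha 820.637, Delta 358.503, Gamma 653.606, Theta 973.676.
Highest priority: Theta.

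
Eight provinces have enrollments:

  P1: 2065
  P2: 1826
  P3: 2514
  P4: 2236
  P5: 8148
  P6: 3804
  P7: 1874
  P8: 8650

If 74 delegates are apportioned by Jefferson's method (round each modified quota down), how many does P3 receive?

Standard divisor 31117/74 ≈ 420.5; standard quotas: P1 4.911, P2 4.342, P3 5.979, P4 5.317, P5 19.377, P6 9.046, P7 4.457, P8 20.571.
Rounding down gives 4, 4, 5, 5, 19, 9, 4, 20 = 70 seats, so the divisor must be adjusted.
With modified divisor 400: modified quotas P1 5.162, P2 4.565, P3 6.285, P4 5.590, P5 20.370, P6 9.510, P7 4.685, P8 21.625.
Rounding down: P1 5, P2 4, P3 6, P4 5, P5 20, P6 9, P7 4, P8 21 (total 74).
P3 receives 6.

6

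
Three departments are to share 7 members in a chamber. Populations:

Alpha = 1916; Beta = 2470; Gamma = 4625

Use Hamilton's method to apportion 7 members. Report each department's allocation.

The standard divisor is 9011/7 ≈ 1287.286.
Standard quotas: Alpha 1.488, Beta 1.919, Gamma 3.593.
Lower quotas: Alpha 1, Beta 1, Gamma 3 (sum 5, leaving 2 seats).
Remainders in descending order: Beta 0.919, Gamma 0.593, Alpha 0.488.
The surplus seats go to Beta, Gamma.

Alpha: 1; Beta: 2; Gamma: 4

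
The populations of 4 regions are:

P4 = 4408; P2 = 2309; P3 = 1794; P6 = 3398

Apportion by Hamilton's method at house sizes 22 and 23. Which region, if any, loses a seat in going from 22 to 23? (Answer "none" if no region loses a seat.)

At 22 seats: P4 8, P2 4, P3 4, P6 6.
At 23 seats: P4 9, P2 4, P3 3, P6 7.
P3 drops from 4 to 3.

P3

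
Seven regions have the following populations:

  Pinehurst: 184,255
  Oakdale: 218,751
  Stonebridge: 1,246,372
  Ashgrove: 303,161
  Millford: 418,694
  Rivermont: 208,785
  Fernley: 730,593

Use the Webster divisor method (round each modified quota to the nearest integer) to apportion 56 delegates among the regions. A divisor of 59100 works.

With modified divisor 59100: modified quotas Pinehurst 3.118, Oakdale 3.701, Stonebridge 21.089, Ashgrove 5.130, Millford 7.085, Rivermont 3.533, Fernley 12.362.
Rounding to the nearest integer: Pinehurst 3, Oakdale 4, Stonebridge 21, Ashgrove 5, Millford 7, Rivermont 4, Fernley 12 (total 56).

Pinehurst 3; Oakdale 4; Stonebridge 21; Ashgrove 5; Millford 7; Rivermont 4; Fernley 12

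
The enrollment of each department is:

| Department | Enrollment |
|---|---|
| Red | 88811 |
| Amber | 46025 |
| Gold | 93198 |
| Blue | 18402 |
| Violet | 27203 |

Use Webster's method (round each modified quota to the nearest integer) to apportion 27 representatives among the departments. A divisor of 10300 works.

With modified divisor 10300: modified quotas Red 8.622, Amber 4.468, Gold 9.048, Blue 1.787, Violet 2.641.
Rounding to the nearest integer: Red 9, Amber 4, Gold 9, Blue 2, Violet 3 (total 27).

Red 9, Amber 4, Gold 9, Blue 2, Violet 3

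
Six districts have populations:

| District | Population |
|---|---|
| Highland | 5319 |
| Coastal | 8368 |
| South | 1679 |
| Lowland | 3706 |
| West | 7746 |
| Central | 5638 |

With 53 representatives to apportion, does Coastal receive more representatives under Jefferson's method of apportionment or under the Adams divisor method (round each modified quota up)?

Jefferson

Jefferson: Highland 9, Coastal 14, South 2, Lowland 6, West 13, Central 9.
Adams: Highland 9, Coastal 13, South 3, Lowland 6, West 13, Central 9.
Coastal gets 14 under Jefferson and 13 under Adams.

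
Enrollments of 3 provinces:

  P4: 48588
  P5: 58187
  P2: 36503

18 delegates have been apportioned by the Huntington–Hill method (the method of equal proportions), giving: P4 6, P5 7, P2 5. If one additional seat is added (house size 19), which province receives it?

P5

Priority for the next seat is population ÷ (√(s·(s+1))).
Priorities: P4 7497.291, P5 7775.565, P2 6664.506.
Highest priority: P5.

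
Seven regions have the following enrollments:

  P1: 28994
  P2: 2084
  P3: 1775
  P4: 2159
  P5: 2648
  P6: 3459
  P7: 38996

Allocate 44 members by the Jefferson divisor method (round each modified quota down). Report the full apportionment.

P1=16, P2=1, P3=1, P4=1, P5=1, P6=2, P7=22

Standard divisor 80115/44 ≈ 1820.795; standard quotas: P1 15.924, P2 1.145, P3 0.975, P4 1.186, P5 1.454, P6 1.900, P7 21.417.
Rounding down gives 15, 1, 0, 1, 1, 1, 21 = 40 seats, so the divisor must be adjusted.
With modified divisor 1710.32: modified quotas P1 16.952, P2 1.218, P3 1.038, P4 1.262, P5 1.548, P6 2.022, P7 22.800.
Rounding down: P1 16, P2 1, P3 1, P4 1, P5 1, P6 2, P7 22 (total 44).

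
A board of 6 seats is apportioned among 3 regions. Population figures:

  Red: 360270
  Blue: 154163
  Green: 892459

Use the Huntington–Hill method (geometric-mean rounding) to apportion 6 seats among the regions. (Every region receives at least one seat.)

With divisor 256190: modified quotas Red 1.406, Blue 0.602, Green 3.484.
Geometric-mean thresholds: Red √(1·2)=1.414, Blue (min 1), Green √(3·4)=3.464.
Each quota rounded against its threshold gives Red 1, Blue 1, Green 4 (total 6).

Red 1; Blue 1; Green 4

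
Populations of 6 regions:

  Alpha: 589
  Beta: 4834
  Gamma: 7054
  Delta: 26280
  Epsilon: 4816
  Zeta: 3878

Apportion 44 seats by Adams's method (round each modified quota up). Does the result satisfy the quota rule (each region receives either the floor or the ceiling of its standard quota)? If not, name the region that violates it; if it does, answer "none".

Delta

Standard quotas: Alpha 0.546, Beta 4.482, Gamma 6.541, Delta 24.369, Epsilon 4.466, Zeta 3.596.
Adams allocation: Alpha 1, Beta 5, Gamma 6, Delta 23, Epsilon 5, Zeta 4.
Delta has quota 24.369 (lower 24, upper 25) but receives 23 — outside the quota interval.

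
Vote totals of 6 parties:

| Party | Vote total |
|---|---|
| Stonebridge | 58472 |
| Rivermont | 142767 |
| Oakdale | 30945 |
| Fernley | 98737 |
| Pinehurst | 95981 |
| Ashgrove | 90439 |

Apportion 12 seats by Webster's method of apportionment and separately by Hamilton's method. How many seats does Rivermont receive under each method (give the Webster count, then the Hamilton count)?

Webster: Stonebridge 1, Rivermont 4, Oakdale 1, Fernley 2, Pinehurst 2, Ashgrove 2.
Hamilton: Stonebridge 2, Rivermont 3, Oakdale 1, Fernley 2, Pinehurst 2, Ashgrove 2.
Rivermont gets 4 under Webster and 3 under Hamilton.

4 and 3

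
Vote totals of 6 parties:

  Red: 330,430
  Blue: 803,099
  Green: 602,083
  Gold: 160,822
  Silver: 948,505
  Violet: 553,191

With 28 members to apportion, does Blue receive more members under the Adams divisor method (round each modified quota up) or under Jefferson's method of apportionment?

Jefferson

Adams: Red 3, Blue 6, Green 5, Gold 2, Silver 7, Violet 5.
Jefferson: Red 2, Blue 7, Green 5, Gold 1, Silver 8, Violet 5.
Blue gets 6 under Adams and 7 under Jefferson.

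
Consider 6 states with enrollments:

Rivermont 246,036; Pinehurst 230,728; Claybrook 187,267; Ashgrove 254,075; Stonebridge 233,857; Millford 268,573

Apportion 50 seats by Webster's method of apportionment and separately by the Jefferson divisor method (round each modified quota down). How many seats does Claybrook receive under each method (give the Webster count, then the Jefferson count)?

7 and 6

Webster: Rivermont 9, Pinehurst 8, Claybrook 7, Ashgrove 9, Stonebridge 8, Millford 9.
Jefferson: Rivermont 9, Pinehurst 8, Claybrook 6, Ashgrove 9, Stonebridge 8, Millford 10.
Claybrook gets 7 under Webster and 6 under Jefferson.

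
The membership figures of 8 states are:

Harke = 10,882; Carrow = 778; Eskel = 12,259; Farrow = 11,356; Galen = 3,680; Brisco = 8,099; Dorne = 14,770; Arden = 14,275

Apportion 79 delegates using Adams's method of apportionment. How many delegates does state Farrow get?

Standard divisor 76099/79 ≈ 963.278; standard quotas: Harke 11.297, Carrow 0.808, Eskel 12.726, Farrow 11.789, Galen 3.820, Brisco 8.408, Dorne 15.333, Arden 14.819.
Rounding up gives 12, 1, 13, 12, 4, 9, 16, 15 = 82 seats, so the divisor must be adjusted.
With modified divisor 1016: modified quotas Harke 10.711, Carrow 0.766, Eskel 12.066, Farrow 11.177, Galen 3.622, Brisco 7.971, Dorne 14.537, Arden 14.050.
Rounding up: Harke 11, Carrow 1, Eskel 13, Farrow 12, Galen 4, Brisco 8, Dorne 15, Arden 15 (total 79).
Farrow receives 12.

12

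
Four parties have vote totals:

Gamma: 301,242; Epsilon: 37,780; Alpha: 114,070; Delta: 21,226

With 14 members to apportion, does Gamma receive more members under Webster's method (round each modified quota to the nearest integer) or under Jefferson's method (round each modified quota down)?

Webster: Gamma 9, Epsilon 1, Alpha 3, Delta 1.
Jefferson: Gamma 10, Epsilon 1, Alpha 3, Delta 0.
Gamma gets 9 under Webster and 10 under Jefferson.

Jefferson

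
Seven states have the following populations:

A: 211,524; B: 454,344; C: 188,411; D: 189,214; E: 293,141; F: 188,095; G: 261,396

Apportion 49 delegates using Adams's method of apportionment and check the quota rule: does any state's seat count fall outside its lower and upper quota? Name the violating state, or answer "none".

none

Standard quotas: A 5.803, B 12.464, C 5.169, D 5.191, E 8.042, F 5.160, G 7.171.
Adams allocation: A 6, B 13, C 5, D 5, E 8, F 5, G 7.
Every allocation lies between the lower and upper quota.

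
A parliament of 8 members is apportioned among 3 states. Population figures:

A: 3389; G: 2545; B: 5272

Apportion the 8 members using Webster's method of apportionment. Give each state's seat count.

Standard divisor 11206/8 ≈ 1400.75; standard quotas: A 2.419, G 1.817, B 3.764.
Rounding to the nearest integer gives A 2, G 2, B 4 — total 8, matching the house size, so no adjustment is needed.

A=2; G=2; B=4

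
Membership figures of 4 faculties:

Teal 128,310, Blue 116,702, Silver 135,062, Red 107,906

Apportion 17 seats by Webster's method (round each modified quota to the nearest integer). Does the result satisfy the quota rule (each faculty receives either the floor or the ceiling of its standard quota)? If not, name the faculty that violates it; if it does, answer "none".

Standard quotas: Teal 4.470, Blue 4.066, Silver 4.705, Red 3.759.
Webster allocation: Teal 4, Blue 4, Silver 5, Red 4.
Every allocation lies between the lower and upper quota.

none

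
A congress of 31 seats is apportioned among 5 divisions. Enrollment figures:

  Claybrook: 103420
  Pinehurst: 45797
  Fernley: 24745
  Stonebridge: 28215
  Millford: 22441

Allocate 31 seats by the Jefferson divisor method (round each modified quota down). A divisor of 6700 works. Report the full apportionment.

With modified divisor 6700: modified quotas Claybrook 15.436, Pinehurst 6.835, Fernley 3.693, Stonebridge 4.211, Millford 3.349.
Rounding down: Claybrook 15, Pinehurst 6, Fernley 3, Stonebridge 4, Millford 3 (total 31).

Claybrook=15, Pinehurst=6, Fernley=3, Stonebridge=4, Millford=3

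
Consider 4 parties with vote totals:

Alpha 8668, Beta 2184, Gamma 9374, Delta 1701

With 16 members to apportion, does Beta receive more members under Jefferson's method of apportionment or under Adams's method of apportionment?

Jefferson: Alpha 7, Beta 1, Gamma 7, Delta 1.
Adams: Alpha 6, Beta 2, Gamma 6, Delta 2.
Beta gets 1 under Jefferson and 2 under Adams.

Adams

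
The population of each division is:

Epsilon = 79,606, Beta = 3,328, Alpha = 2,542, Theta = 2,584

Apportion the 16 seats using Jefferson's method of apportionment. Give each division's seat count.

Standard divisor 88060/16 ≈ 5503.75; standard quotas: Epsilon 14.464, Beta 0.605, Alpha 0.462, Theta 0.469.
Rounding down gives 14, 0, 0, 0 = 14 seats, so the divisor must be adjusted.
With modified divisor 4800: modified quotas Epsilon 16.585, Beta 0.693, Alpha 0.530, Theta 0.538.
Rounding down: Epsilon 16, Beta 0, Alpha 0, Theta 0 (total 16).

Epsilon 16, Beta 0, Alpha 0, Theta 0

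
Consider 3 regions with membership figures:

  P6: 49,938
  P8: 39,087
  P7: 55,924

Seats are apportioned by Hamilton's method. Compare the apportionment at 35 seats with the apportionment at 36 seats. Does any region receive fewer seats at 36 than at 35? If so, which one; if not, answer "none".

none

At 35 seats: P6 12, P8 9, P7 14.
At 36 seats: P6 12, P8 10, P7 14.
No region's allocation decreased.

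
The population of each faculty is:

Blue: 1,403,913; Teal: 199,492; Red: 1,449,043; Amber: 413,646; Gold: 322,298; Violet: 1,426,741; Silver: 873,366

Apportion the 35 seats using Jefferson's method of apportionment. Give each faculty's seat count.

Blue 8; Teal 1; Red 9; Amber 2; Gold 2; Violet 8; Silver 5

Standard divisor 6088499/35 ≈ 173957.114; standard quotas: Blue 8.070, Teal 1.147, Red 8.330, Amber 2.378, Gold 1.853, Violet 8.202, Silver 5.021.
Rounding down gives 8, 1, 8, 2, 1, 8, 5 = 33 seats, so the divisor must be adjusted.
With modified divisor 159270: modified quotas Blue 8.815, Teal 1.253, Red 9.098, Amber 2.597, Gold 2.024, Violet 8.958, Silver 5.484.
Rounding down: Blue 8, Teal 1, Red 9, Amber 2, Gold 2, Violet 8, Silver 5 (total 35).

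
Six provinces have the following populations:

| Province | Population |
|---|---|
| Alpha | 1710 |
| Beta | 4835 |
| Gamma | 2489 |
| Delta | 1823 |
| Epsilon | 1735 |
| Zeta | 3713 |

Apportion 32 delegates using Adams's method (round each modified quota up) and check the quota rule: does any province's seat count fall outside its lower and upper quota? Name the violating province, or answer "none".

Standard quotas: Alpha 3.356, Beta 9.489, Gamma 4.885, Delta 3.578, Epsilon 3.405, Zeta 7.287.
Adams allocation: Alpha 3, Beta 9, Gamma 5, Delta 4, Epsilon 4, Zeta 7.
Every allocation lies between the lower and upper quota.

none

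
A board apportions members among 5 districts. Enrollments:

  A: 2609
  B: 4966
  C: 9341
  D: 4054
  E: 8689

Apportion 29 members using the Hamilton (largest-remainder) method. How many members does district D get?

4

Standard divisor: 29659 ÷ 29 ≈ 1022.724.
Standard quotas: A 2.5510, B 4.8557, C 9.1335, D 3.9639, E 8.4959.
Lower quotas: A 2, B 4, C 9, D 3, E 8 (sum 26, leaving 3 seats).
Remainders in descending order: D 0.9639, B 0.8557, A 0.5510, E 0.4959, C 0.1335.
The surplus seats go to D, B, A.
D receives 4.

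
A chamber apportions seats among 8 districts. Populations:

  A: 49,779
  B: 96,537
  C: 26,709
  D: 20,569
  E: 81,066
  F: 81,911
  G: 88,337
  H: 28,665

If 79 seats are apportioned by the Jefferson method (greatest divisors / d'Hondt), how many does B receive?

Standard divisor 473573/79 ≈ 5994.595; standard quotas: A 8.304, B 16.104, C 4.456, D 3.431, E 13.523, F 13.664, G 14.736, H 4.782.
Rounding down gives 8, 16, 4, 3, 13, 13, 14, 4 = 75 seats, so the divisor must be adjusted.
With modified divisor 5700: modified quotas A 8.733, B 16.936, C 4.686, D 3.609, E 14.222, F 14.370, G 15.498, H 5.029.
Rounding down: A 8, B 16, C 4, D 3, E 14, F 14, G 15, H 5 (total 79).
B receives 16.

16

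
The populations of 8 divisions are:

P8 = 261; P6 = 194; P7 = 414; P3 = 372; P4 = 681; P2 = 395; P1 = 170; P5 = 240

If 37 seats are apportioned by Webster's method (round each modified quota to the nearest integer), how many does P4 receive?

9

Standard divisor 2727/37 ≈ 73.703; standard quotas: P8 3.541, P6 2.632, P7 5.617, P3 5.047, P4 9.240, P2 5.359, P1 2.307, P5 3.256.
Rounding to the nearest integer gives P8 4, P6 3, P7 6, P3 5, P4 9, P2 5, P1 2, P5 3 — total 37, matching the house size, so no adjustment is needed.
P4 receives 9.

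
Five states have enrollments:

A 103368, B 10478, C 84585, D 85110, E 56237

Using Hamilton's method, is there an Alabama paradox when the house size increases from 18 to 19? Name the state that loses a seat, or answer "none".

At 18 seats: A 5, B 1, C 4, D 5, E 3.
At 19 seats: A 6, B 0, C 5, D 5, E 3.
B drops from 1 to 0.

B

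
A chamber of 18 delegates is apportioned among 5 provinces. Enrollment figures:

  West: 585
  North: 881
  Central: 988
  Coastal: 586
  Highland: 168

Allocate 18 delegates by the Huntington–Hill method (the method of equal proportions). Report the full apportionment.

With divisor 175: modified quotas West 3.343, North 5.034, Central 5.646, Coastal 3.349, Highland 0.960.
Geometric-mean thresholds: West √(3·4)=3.464, North √(5·6)=5.477, Central √(5·6)=5.477, Coastal √(3·4)=3.464, Highland (min 1).
Each quota rounded against its threshold gives West 3, North 5, Central 6, Coastal 3, Highland 1 (total 18).

West 3, North 5, Central 6, Coastal 3, Highland 1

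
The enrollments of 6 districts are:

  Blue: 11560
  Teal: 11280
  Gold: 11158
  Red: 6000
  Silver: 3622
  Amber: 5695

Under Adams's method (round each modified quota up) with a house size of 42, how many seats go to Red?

5

Standard divisor 49315/42 ≈ 1174.167; standard quotas: Blue 9.845, Teal 9.607, Gold 9.503, Red 5.110, Silver 3.085, Amber 4.850.
Rounding up gives 10, 10, 10, 6, 4, 5 = 45 seats, so the divisor must be adjusted.
With modified divisor 1250: modified quotas Blue 9.248, Teal 9.024, Gold 8.926, Red 4.800, Silver 2.898, Amber 4.556.
Rounding up: Blue 10, Teal 10, Gold 9, Red 5, Silver 3, Amber 5 (total 42).
Red receives 5.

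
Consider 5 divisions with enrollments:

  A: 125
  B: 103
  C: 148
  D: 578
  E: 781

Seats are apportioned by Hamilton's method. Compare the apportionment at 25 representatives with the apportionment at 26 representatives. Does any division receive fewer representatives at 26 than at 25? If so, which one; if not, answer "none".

B

At 25 seats: A 2, B 2, C 2, D 8, E 11.
At 26 seats: A 2, B 1, C 2, D 9, E 12.
B drops from 2 to 1.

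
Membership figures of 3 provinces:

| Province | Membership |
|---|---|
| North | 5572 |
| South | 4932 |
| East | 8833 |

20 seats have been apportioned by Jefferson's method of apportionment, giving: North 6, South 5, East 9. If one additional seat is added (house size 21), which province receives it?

Priority for the next seat is population ÷ (current seats + 1).
Priorities: North 796.000, South 822.000, East 883.300.
Highest priority: East.

East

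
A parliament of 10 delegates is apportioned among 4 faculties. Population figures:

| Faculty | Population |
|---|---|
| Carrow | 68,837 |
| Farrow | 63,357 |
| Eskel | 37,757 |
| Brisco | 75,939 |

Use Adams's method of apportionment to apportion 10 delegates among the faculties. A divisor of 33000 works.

With modified divisor 33000: modified quotas Carrow 2.086, Farrow 1.920, Eskel 1.144, Brisco 2.301.
Rounding up: Carrow 3, Farrow 2, Eskel 2, Brisco 3 (total 10).

Carrow: 3, Farrow: 2, Eskel: 2, Brisco: 3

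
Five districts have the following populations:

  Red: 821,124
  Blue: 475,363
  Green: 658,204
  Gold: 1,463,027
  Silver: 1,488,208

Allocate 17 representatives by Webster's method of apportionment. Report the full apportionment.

Red 3, Blue 2, Green 2, Gold 5, Silver 5

Standard divisor 4905926/17 ≈ 288583.882; standard quotas: Red 2.845, Blue 1.647, Green 2.281, Gold 5.070, Silver 5.157.
Rounding to the nearest integer gives Red 3, Blue 2, Green 2, Gold 5, Silver 5 — total 17, matching the house size, so no adjustment is needed.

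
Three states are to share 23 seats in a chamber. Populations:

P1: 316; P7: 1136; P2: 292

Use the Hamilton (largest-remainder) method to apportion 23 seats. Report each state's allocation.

Total 1744; standard divisor 1744/23 ≈ 75.826.
Standard quotas: P1 4.167, P7 14.982, P2 3.851.
Lower quotas: P1 4, P7 14, P2 3 (sum 21, leaving 2 seats).
Remainders in descending order: P7 0.982, P2 0.851, P1 0.167.
The surplus seats go to P7, P2.

P1 4; P7 15; P2 4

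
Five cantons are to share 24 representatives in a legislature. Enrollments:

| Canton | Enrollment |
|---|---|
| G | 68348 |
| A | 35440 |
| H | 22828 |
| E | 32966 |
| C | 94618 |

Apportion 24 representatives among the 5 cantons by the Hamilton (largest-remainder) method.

G 7, A 3, H 2, E 3, C 9

Standard divisor: 254200 ÷ 24 ≈ 10591.667.
Standard quotas: G 6.4530, A 3.3460, H 2.1553, E 3.1124, C 8.9332.
Lower quotas: G 6, A 3, H 2, E 3, C 8 (sum 22, leaving 2 seats).
Remainders in descending order: C 0.9332, G 0.4530, A 0.3460, H 0.1553, E 0.1124.
Largest remainders: C, G receive the extra seats.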